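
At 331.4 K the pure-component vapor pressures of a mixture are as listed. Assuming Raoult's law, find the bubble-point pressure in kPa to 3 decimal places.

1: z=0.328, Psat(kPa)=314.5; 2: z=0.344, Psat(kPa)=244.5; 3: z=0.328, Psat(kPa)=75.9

At the bubble point ψ → 0, so ΣzᵢKᵢ = 1 with Kᵢ = Pᵢˢᵃᵗ/P ⇒ P = ΣzᵢPᵢˢᵃᵗ.
P = 0.328·314.5 + 0.344·244.5 + 0.328·75.9 = 212.159 kPa

Pbub = 212.159 kPa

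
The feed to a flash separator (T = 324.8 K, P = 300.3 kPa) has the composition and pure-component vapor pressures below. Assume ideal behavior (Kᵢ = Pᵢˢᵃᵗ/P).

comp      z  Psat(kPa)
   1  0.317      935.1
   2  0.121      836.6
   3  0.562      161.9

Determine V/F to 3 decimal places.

Raoult's law: Kᵢ = Pᵢˢᵃᵗ/P = Pᵢˢᵃᵗ/300.3.
  K_1 = 935.1/300.3 = 3.11389, K_2 = 836.6/300.3 = 2.78588, K_3 = 161.9/300.3 = 0.53913
Material balance + equilibrium reduce to Σ zᵢ(Kᵢ−1)/(1+V/F(Kᵢ−1)) = 0.
Check two-phase: ΣzᵢKᵢ = 1.627 > 1 and Σzᵢ/Kᵢ = 1.188 > 1, so g(0) = 0.627 > 0 and g(1) = -0.188 < 0.
Iterate (Newton) starting at V/F = 0.56:
  V/F = 0.560: g = 0.0658, g' = -0.610 → V/F = 0.668
  V/F = 0.668: g = 0.0023, g' = -0.573 → V/F = 0.672
Converged at V/F = 0.672.

V/F = 0.672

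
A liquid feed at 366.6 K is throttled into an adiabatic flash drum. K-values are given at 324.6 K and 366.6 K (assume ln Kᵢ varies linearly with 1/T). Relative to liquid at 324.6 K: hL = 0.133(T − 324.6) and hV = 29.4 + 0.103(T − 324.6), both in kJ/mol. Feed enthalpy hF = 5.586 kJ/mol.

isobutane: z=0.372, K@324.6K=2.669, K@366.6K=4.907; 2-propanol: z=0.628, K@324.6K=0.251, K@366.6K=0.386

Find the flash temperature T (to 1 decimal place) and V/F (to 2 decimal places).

T = 329.1 K, V/F = 0.17

Adiabatic flash: solve Rachford–Rice at each trial T, then check hF = ψ·hV(T) + (1−ψ)·hL(T).
  T = 324.6 K: K = (2.669, 0.251), RR gives ψ = 0.120, H_out = 3.539 kJ/mol
  T = 366.6 K: K = (4.907, 0.386), RR gives ψ = 0.445, H_out = 18.112 kJ/mol
  T = 345.6 K: K = (3.687, 0.315), RR gives ψ = 0.310, H_out = 11.700 kJ/mol
  T = 335.1 K: K = (3.153, 0.282), RR gives ψ = 0.227, H_out = 7.988 kJ/mol
  T = 329.9 K: K = (2.907, 0.267), RR gives ψ = 0.178, H_out = 5.907 kJ/mol
  T = 327.2 K: K = (2.784, 0.259), RR gives ψ = 0.150, H_out = 4.737 kJ/mol
  T = 328.5 K: K = (2.843, 0.262), RR gives ψ = 0.164, H_out = 5.309 kJ/mol
Linear interpolation between T = 328.5 (H_out = 5.309) and T = 329.9 (H_out = 5.907) on hF = 5.586 gives T ≈ 329.1 K, at which ψ = 0.17.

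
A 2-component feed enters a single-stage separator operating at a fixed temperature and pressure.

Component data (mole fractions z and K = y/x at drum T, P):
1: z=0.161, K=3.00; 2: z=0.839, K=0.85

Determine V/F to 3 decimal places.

Material balance + equilibrium reduce to Σ zᵢ(Kᵢ−1)/(1+V/F(Kᵢ−1)) = 0.
g(0) = ΣzᵢKᵢ − 1 = 0.196 and g(1) = 1 − Σzᵢ/Kᵢ = -0.041, so a root lies in (0, 1).
Binary case is linear: z₁(K₁−1)(1+V/F(K₂−1)) + z₂(K₂−1)(1+V/F(K₁−1)) = 0
⇒ V/F = [z₁(K₁−1)+z₂(K₂−1)] / [−(K₁−1)(K₂−1)] = 0.1961/0.3000 = 0.654

V/F = 0.654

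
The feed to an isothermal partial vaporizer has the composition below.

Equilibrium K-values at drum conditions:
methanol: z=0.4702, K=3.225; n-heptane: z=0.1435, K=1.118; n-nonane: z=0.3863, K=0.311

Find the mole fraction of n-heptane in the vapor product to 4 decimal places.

y_n-heptane = 0.1497

Rachford–Rice: g(ψ) = Σ zᵢ(Kᵢ−1)/(1+ψ(Kᵢ−1)) = 0.
Feasibility: ΣzᵢKᵢ = 1.7970, Σzᵢ/Kᵢ = 1.5163 — both > 1, two phases present.
Iterate (Newton) starting at ψ = 0.5:
  ψ = 0.5000: g = 0.10519, g' = -0.9502 → ψ = 0.6107
  ψ = 0.6107: g = -0.00019, g' = -0.9667 → ψ = 0.6105
Converged at ψ = 0.6105.
Compositions from xᵢ = zᵢ/(1+ψ(Kᵢ−1)), yᵢ = Kᵢxᵢ:
  methanol: x = 0.1994, y = 0.6430
  n-heptane: x = 0.1339, y = 0.1497
  n-nonane: x = 0.6668, y = 0.2074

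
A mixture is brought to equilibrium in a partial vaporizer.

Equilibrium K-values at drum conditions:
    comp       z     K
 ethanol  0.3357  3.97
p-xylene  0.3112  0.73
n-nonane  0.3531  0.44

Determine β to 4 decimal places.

β = 0.5416

Newton–Raphson from β = 0.35:
  β = 0.3500: g = 0.15013, g' = -0.9109 → β = 0.5148
  β = 0.5148: g = 0.01881, g' = -0.7122 → β = 0.5412
  β = 0.5412: g = 0.00024, g' = -0.6946 → β = 0.5416
Converged at β = 0.5416.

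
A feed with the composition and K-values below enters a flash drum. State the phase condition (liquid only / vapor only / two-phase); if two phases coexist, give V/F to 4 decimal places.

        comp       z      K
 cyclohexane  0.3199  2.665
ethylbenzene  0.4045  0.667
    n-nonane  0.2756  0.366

ΣzᵢKᵢ = 1.2232; Σzᵢ/Kᵢ = 1.4795.
Both exceed 1, so a two-phase solution exists.
Iterate (Newton) starting at ψ = 0.53:
  ψ = 0.5300: g = -0.14378, g' = -0.5677 → ψ = 0.2767
  ψ = 0.2767: g = 0.00435, g' = -0.6330 → ψ = 0.2836
Converged at ψ = 0.2836.

two-phase, V/F = 0.2836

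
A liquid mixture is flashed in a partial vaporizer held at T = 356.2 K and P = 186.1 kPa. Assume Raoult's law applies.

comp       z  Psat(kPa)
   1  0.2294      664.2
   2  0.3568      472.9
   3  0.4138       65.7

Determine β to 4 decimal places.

Raoult's law: Kᵢ = Pᵢˢᵃᵗ/P = Pᵢˢᵃᵗ/186.1.
  K_1 = 664.2/186.1 = 3.569049, K_2 = 472.9/186.1 = 2.541107, K_3 = 65.7/186.1 = 0.353036
Rachford–Rice: g(β) = Σ zᵢ(Kᵢ−1)/(1+β(Kᵢ−1)) = 0.
Feasibility: ΣzᵢKᵢ = 1.8715, Σzᵢ/Kᵢ = 1.3768 — both > 1, two phases present.
Newton–Raphson from β = 0.5:
  β = 0.5000: g = 0.17281, g' = -0.9389 → β = 0.6841
  β = 0.6841: g = 0.00115, g' = -0.9573 → β = 0.6853
Converged at β = 0.6853.

β = 0.6853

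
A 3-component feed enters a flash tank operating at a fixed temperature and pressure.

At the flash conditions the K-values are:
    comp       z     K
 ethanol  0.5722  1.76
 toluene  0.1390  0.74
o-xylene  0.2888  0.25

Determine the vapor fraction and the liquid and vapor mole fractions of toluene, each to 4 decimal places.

Material balance + equilibrium reduce to Σ zᵢ(Kᵢ−1)/(1+ψ(Kᵢ−1)) = 0.
Feasibility: ΣzᵢKᵢ = 1.1821, Σzᵢ/Kᵢ = 1.6682 — both > 1, two phases present.
Newton–Raphson from ψ = 0.45:
  ψ = 0.4500: g = -0.04382, g' = -0.5657 → ψ = 0.3725
  ψ = 0.3725: g = -0.00168, g' = -0.5251 → ψ = 0.3693
Converged at ψ = 0.3693.
Compositions from xᵢ = zᵢ/(1+ψ(Kᵢ−1)), yᵢ = Kᵢxᵢ:
  ethanol: x = 0.4468, y = 0.7864
  toluene: x = 0.1538, y = 0.1138
  o-xylene: x = 0.3994, y = 0.0999

ψ = 0.3693, x_toluene = 0.1538, y_toluene = 0.1138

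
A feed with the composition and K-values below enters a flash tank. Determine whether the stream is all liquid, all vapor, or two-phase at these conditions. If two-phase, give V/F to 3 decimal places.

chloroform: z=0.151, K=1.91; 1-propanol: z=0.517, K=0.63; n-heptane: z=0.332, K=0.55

ΣzᵢKᵢ = 0.797; Σzᵢ/Kᵢ = 1.503.
Since ΣzᵢKᵢ < 1 the mixture is below its bubble point — single liquid phase.

all liquid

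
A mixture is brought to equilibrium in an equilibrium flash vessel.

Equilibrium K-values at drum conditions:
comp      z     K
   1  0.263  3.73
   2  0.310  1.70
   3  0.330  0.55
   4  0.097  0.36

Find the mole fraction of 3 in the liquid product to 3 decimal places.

x_3 = 0.519

Rachford–Rice: g(ψ) = Σ zᵢ(Kᵢ−1)/(1+ψ(Kᵢ−1)) = 0.
Check two-phase: ΣzᵢKᵢ = 1.724 > 1 and Σzᵢ/Kᵢ = 1.122 > 1, so g(0) = 0.724 > 0 and g(1) = -0.122 < 0.
Newton–Raphson from ψ = 0.5:
  ψ = 0.500: g = 0.1814, g' = -0.631 → ψ = 0.788
  ψ = 0.788: g = 0.0126, g' = -0.583 → ψ = 0.809
Converged at ψ = 0.809.
Compositions from xᵢ = zᵢ/(1+ψ(Kᵢ−1)), yᵢ = Kᵢxᵢ:
  1: x = 0.082, y = 0.306
  2: x = 0.198, y = 0.336
  3: x = 0.519, y = 0.285
  4: x = 0.201, y = 0.072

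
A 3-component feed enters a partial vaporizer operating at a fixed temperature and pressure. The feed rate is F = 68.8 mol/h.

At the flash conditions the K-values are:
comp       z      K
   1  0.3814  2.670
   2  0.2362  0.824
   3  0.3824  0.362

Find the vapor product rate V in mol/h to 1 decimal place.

Iterate (Newton) starting at β = 0.38:
  β = 0.3800: g = 0.02306, g' = -0.6777 → β = 0.4140
  β = 0.4140: g = 0.00018, g' = -0.6678 → β = 0.4143
Converged at β = 0.4143.
Then V = β·F = 0.4143·68.8 = 28.5 mol/h and L = F − V = 40.3 mol/h.

V = 28.5 mol/h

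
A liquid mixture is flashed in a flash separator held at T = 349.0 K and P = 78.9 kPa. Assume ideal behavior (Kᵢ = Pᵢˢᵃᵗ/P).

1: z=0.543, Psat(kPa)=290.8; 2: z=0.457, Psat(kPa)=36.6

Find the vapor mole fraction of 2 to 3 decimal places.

Raoult's law: Kᵢ = Pᵢˢᵃᵗ/P = Pᵢˢᵃᵗ/78.9.
  K_1 = 290.8/78.9 = 3.68568, K_2 = 36.6/78.9 = 0.46388
Material balance + equilibrium reduce to Σ zᵢ(Kᵢ−1)/(1+V/F(Kᵢ−1)) = 0.
g(0) = ΣzᵢKᵢ − 1 = 1.213 and g(1) = 1 − Σzᵢ/Kᵢ = -0.132, so a root lies in (0, 1).
Newton iteration, V/F⁰ = 0.5:
  V/F = 0.500: g = 0.2877, g' = -0.959 → V/F = 0.800
  V/F = 0.800: g = 0.0341, g' = -0.798 → V/F = 0.843
Converged at V/F = 0.843.
Compositions from xᵢ = zᵢ/(1+V/F(Kᵢ−1)), yᵢ = Kᵢxᵢ:
  1: x = 0.166, y = 0.613
  2: x = 0.834, y = 0.387

y_2 = 0.387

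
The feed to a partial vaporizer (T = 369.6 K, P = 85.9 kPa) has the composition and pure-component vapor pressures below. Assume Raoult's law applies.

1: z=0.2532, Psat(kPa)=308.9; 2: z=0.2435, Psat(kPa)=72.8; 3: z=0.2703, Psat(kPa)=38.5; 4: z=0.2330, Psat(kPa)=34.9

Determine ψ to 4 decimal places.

ψ = 0.2794

Raoult's law: Kᵢ = Pᵢˢᵃᵗ/P = Pᵢˢᵃᵗ/85.9.
  K_1 = 308.9/85.9 = 3.596042, K_2 = 72.8/85.9 = 0.847497, K_3 = 38.5/85.9 = 0.448196, K_4 = 34.9/85.9 = 0.406286
Rachford–Rice: g(ψ) = Σ zᵢ(Kᵢ−1)/(1+ψ(Kᵢ−1)) = 0.
Check two-phase: ΣzᵢKᵢ = 1.3327 > 1 and Σzᵢ/Kᵢ = 1.5343 > 1, so g(0) = 0.3327 > 0 and g(1) = -0.5343 < 0.
Newton iteration, ψ⁰ = 0.5:
  ψ = 0.5000: g = -0.15689, g' = -0.6529 → ψ = 0.2597
  ψ = 0.2597: g = 0.01630, g' = -0.8419 → ψ = 0.2791
  ψ = 0.2791: g = 0.00029, g' = -0.8130 → ψ = 0.2794
Converged at ψ = 0.2794.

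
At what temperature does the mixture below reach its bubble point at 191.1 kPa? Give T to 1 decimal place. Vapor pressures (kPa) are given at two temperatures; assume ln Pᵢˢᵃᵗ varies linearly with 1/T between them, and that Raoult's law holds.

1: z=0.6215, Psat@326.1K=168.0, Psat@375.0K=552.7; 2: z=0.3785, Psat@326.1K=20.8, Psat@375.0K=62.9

Bubble-point temperature: ΣzᵢPᵢˢᵃᵗ(T) = P. Interpolate ln Pᵢˢᵃᵗ = aᵢ + bᵢ/T.
  T = 326.1 K: ΣzᵢPᵢˢᵃᵗ = 112.28 kPa
  T = 375.0 K: ΣzᵢPᵢˢᵃᵗ = 367.31 kPa
  T = 350.6 K: ΣzᵢPᵢˢᵃᵗ = 211.90 kPa
  T = 338.4 K: ΣzᵢPᵢˢᵃᵗ = 156.23 kPa
  T = 344.5 K: ΣzᵢPᵢˢᵃᵗ = 182.44 kPa
  T = 347.6 K: ΣzᵢPᵢˢᵃᵗ = 196.99 kPa
  T = 346.1 K: ΣzᵢPᵢˢᵃᵗ = 189.84 kPa
Interpolating between 346.1 K and 347.6 K gives T ≈ 346.4 K.

T = 346.4 K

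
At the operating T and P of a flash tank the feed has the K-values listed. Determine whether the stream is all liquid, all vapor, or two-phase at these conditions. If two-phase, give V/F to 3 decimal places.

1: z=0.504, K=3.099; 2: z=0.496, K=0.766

all vapor

ΣzᵢKᵢ = 1.942; Σzᵢ/Kᵢ = 0.810.
Since Σzᵢ/Kᵢ < 1 the mixture is above its dew point — single vapor phase.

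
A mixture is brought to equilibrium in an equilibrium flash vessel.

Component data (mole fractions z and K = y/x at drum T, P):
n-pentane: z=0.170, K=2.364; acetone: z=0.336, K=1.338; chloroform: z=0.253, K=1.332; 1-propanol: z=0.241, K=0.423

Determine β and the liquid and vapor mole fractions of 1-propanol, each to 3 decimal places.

β = 0.821, x_1-propanol = 0.458, y_1-propanol = 0.194

Iterate (Newton) starting at β = 0.5:
  β = 0.500: g = 0.1116, g' = -0.319 → β = 0.850
  β = 0.850: g = -0.0118, g' = -0.417 → β = 0.822
  β = 0.822: g = -0.0002, g' = -0.401 → β = 0.821
Converged at β = 0.821.
Compositions from xᵢ = zᵢ/(1+β(Kᵢ−1)), yᵢ = Kᵢxᵢ:
  n-pentane: x = 0.080, y = 0.190
  acetone: x = 0.263, y = 0.352
  chloroform: x = 0.199, y = 0.265
  1-propanol: x = 0.458, y = 0.194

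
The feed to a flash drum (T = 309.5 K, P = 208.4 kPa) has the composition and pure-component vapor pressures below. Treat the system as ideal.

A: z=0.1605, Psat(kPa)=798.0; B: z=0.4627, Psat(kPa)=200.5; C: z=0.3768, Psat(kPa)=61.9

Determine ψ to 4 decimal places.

ψ = 0.1559

Raoult's law: Kᵢ = Pᵢˢᵃᵗ/P = Pᵢˢᵃᵗ/208.4.
  K_A = 798.0/208.4 = 3.829175, K_B = 200.5/208.4 = 0.962092, K_C = 61.9/208.4 = 0.297025
Let ψ = V/F and solve Σ zᵢ(Kᵢ−1)/(1+ψ(Kᵢ−1)) = 0.
Check two-phase: ΣzᵢKᵢ = 1.1717 > 1 and Σzᵢ/Kᵢ = 1.7914 > 1, so g(0) = 0.1717 > 0 and g(1) = -0.7914 < 0.
Newton–Raphson from ψ = 0.35:
  ψ = 0.3500: g = -0.14094, g' = -0.6526 → ψ = 0.1340
  ψ = 0.1340: g = 0.01917, g' = -0.9030 → ψ = 0.1553
  ψ = 0.1553: g = 0.00052, g' = -0.8555 → ψ = 0.1559
Converged at ψ = 0.1559.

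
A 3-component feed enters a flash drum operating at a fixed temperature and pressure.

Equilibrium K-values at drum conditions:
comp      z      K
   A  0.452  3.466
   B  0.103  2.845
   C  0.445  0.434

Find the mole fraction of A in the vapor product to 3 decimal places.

Material balance + equilibrium reduce to Σ zᵢ(Kᵢ−1)/(1+V/F(Kᵢ−1)) = 0.
g(0) = ΣzᵢKᵢ − 1 = 1.053 and g(1) = 1 − Σzᵢ/Kᵢ = -0.192, so a root lies in (0, 1).
Iterate (Newton) starting at V/F = 0.5:
  V/F = 0.500: g = 0.2467, g' = -0.923 → V/F = 0.767
  V/F = 0.767: g = 0.0189, g' = -0.834 → V/F = 0.790
Converged at V/F = 0.790.
Compositions from xᵢ = zᵢ/(1+V/F(Kᵢ−1)), yᵢ = Kᵢxᵢ:
  A: x = 0.153, y = 0.531
  B: x = 0.042, y = 0.119
  C: x = 0.805, y = 0.349

y_A = 0.531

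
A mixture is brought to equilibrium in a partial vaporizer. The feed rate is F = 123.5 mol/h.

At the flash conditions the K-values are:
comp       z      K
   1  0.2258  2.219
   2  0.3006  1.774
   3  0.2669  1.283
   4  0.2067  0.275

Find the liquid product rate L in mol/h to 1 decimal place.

Iterate (Newton) starting at V/F = 0.5:
  V/F = 0.5000: g = 0.16986, g' = -0.5069 → V/F = 0.8351
  V/F = 0.8351: g = -0.04102, g' = -0.8608 → V/F = 0.7875
  V/F = 0.7875: g = -0.00248, g' = -0.7613 → V/F = 0.7842
Converged at V/F = 0.7842.
Then V = V/F·F = 0.7842·123.5 = 96.8 mol/h and L = F − V = 26.7 mol/h.

L = 26.7 mol/h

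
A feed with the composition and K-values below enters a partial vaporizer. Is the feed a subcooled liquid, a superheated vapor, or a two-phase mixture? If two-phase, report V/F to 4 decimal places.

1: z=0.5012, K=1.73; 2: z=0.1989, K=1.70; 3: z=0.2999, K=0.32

two-phase, V/F = 0.6138

ΣzᵢKᵢ = 1.3012; Σzᵢ/Kᵢ = 1.3439.
Both exceed 1, so a two-phase solution exists.
Let ψ = V/F and solve Σ zᵢ(Kᵢ−1)/(1+ψ(Kᵢ−1)) = 0.
Iterate (Newton) starting at ψ = 0.5:
  ψ = 0.5000: g = 0.06219, g' = -0.5152 → ψ = 0.6207
  ψ = 0.6207: g = -0.00403, g' = -0.5891 → ψ = 0.6139
  ψ = 0.6139: g = -0.00002, g' = -0.5836 → ψ = 0.6138
Converged at ψ = 0.6138.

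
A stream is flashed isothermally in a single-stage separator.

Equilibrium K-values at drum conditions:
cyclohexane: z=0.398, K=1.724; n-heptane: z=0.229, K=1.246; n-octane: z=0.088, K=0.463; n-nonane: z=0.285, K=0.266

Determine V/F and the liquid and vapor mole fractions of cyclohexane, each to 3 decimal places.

Rachford–Rice: g(V/F) = Σ zᵢ(Kᵢ−1)/(1+V/F(Kᵢ−1)) = 0.
Feasibility: ΣzᵢKᵢ = 1.088, Σzᵢ/Kᵢ = 1.676 — both > 1, two phases present.
Iterate (Newton) starting at V/F = 0.5:
  V/F = 0.500: g = -0.1333, g' = -0.554 → V/F = 0.259
  V/F = 0.259: g = -0.0177, g' = -0.429 → V/F = 0.218
  V/F = 0.218: g = -0.0002, g' = -0.418 → V/F = 0.217
Converged at V/F = 0.217.
Compositions from xᵢ = zᵢ/(1+V/F(Kᵢ−1)), yᵢ = Kᵢxᵢ:
  cyclohexane: x = 0.344, y = 0.593
  n-heptane: x = 0.217, y = 0.271
  n-octane: x = 0.100, y = 0.046
  n-nonane: x = 0.339, y = 0.090

V/F = 0.217, x_cyclohexane = 0.344, y_cyclohexane = 0.593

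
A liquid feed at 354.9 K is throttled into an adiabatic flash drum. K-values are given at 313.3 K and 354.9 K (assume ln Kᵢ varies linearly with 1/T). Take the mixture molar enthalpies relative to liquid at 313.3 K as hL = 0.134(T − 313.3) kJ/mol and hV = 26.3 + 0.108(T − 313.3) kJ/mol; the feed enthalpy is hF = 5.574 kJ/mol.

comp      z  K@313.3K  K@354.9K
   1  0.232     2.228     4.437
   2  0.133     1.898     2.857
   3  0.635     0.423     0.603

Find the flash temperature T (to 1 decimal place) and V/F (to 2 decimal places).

T = 319.5 K, V/F = 0.18

Adiabatic flash: solve Rachford–Rice at each trial T, then check hF = ψ·hV(T) + (1−ψ)·hL(T).
  T = 313.3 K: K = (2.228, 1.898, 0.423), RR gives ψ = 0.059, H_out = 1.542 kJ/mol
  T = 354.9 K: K = (4.437, 2.857, 0.603), RR gives ψ = 0.685, H_out = 22.857 kJ/mol
  T = 334.1 K: K = (3.212, 2.358, 0.511), RR gives ψ = 0.405, H_out = 13.208 kJ/mol
  T = 323.7 K: K = (2.691, 2.123, 0.466), RR gives ψ = 0.252, H_out = 7.947 kJ/mol
  T = 318.5 K: K = (2.452, 2.009, 0.444), RR gives ψ = 0.163, H_out = 4.953 kJ/mol
  T = 321.1 K: K = (2.570, 2.066, 0.455), RR gives ψ = 0.209, H_out = 6.492 kJ/mol
  T = 319.8 K: K = (2.511, 2.037, 0.450), RR gives ψ = 0.186, H_out = 5.734 kJ/mol
Linear interpolation between T = 318.5 (H_out = 4.953) and T = 319.8 (H_out = 5.734) on hF = 5.574 gives T ≈ 319.5 K, at which ψ = 0.18.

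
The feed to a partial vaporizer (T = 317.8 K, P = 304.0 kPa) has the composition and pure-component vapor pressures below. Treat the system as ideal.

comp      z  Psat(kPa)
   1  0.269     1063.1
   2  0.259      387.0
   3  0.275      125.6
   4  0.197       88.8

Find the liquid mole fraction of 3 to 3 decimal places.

Raoult's law: Kᵢ = Pᵢˢᵃᵗ/P = Pᵢˢᵃᵗ/304.0.
  K_1 = 1063.1/304.0 = 3.49704, K_2 = 387.0/304.0 = 1.27303, K_3 = 125.6/304.0 = 0.41316, K_4 = 88.8/304.0 = 0.29211
Rachford–Rice: g(V/F) = Σ zᵢ(Kᵢ−1)/(1+V/F(Kᵢ−1)) = 0.
g(0) = ΣzᵢKᵢ − 1 = 0.442 and g(1) = 1 − Σzᵢ/Kᵢ = -0.620, so a root lies in (0, 1).
Newton iteration, V/F⁰ = 0.5:
  V/F = 0.500: g = -0.0833, g' = -0.773 → V/F = 0.392
  V/F = 0.392: g = 0.0005, g' = -0.793 → V/F = 0.393
Converged at V/F = 0.393.
Compositions from xᵢ = zᵢ/(1+V/F(Kᵢ−1)), yᵢ = Kᵢxᵢ:
  1: x = 0.136, y = 0.475
  2: x = 0.234, y = 0.298
  3: x = 0.357, y = 0.148
  4: x = 0.273, y = 0.080

x_3 = 0.357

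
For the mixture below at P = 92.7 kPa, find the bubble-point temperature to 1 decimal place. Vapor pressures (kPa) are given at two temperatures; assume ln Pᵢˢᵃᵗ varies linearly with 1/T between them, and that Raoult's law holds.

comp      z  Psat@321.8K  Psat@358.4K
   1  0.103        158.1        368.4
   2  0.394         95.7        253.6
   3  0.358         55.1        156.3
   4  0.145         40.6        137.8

Bubble-point temperature: ΣzᵢPᵢˢᵃᵗ(T) = P. Interpolate ln Pᵢˢᵃᵗ = aᵢ + bᵢ/T.
  T = 321.8 K: ΣzᵢPᵢˢᵃᵗ = 79.60 kPa
  T = 358.4 K: ΣzᵢPᵢˢᵃᵗ = 213.80 kPa
  T = 340.1 K: ΣzᵢPᵢˢᵃᵗ = 133.82 kPa
  T = 331.0 K: ΣzᵢPᵢˢᵃᵗ = 104.07 kPa
  T = 326.4 K: ΣzᵢPᵢˢᵃᵗ = 91.18 kPa
  T = 328.7 K: ΣzᵢPᵢˢᵃᵗ = 97.45 kPa
Interpolating between 326.4 K and 328.7 K gives T ≈ 327.0 K.

T = 327.0 K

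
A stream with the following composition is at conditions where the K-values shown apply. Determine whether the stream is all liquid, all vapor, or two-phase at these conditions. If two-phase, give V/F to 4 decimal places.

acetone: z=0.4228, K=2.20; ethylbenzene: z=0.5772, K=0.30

two-phase, V/F = 0.1230

ΣzᵢKᵢ = 1.1033; Σzᵢ/Kᵢ = 2.1162.
Both exceed 1, so a two-phase solution exists.
Material balance + equilibrium reduce to Σ zᵢ(Kᵢ−1)/(1+ψ(Kᵢ−1)) = 0.
Binary case is linear: z₁(K₁−1)(1+ψ(K₂−1)) + z₂(K₂−1)(1+ψ(K₁−1)) = 0
⇒ ψ = [z₁(K₁−1)+z₂(K₂−1)] / [−(K₁−1)(K₂−1)] = 0.10332/0.84000 = 0.1230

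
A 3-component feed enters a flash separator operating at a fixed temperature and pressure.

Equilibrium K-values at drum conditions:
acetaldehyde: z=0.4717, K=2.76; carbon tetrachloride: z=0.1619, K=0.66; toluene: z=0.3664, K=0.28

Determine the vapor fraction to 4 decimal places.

Let ψ = V/F and solve Σ zᵢ(Kᵢ−1)/(1+ψ(Kᵢ−1)) = 0.
Check two-phase: ΣzᵢKᵢ = 1.5113 > 1 and Σzᵢ/Kᵢ = 1.7248 > 1, so g(0) = 0.5113 > 0 and g(1) = -0.7248 < 0.
Iterate (Newton) starting at ψ = 0.62:
  ψ = 0.6200: g = -0.14929, g' = -0.9839 → ψ = 0.4683
  ψ = 0.4683: g = -0.00836, g' = -0.8979 → ψ = 0.4590
Converged at ψ = 0.4590.

ψ = 0.4590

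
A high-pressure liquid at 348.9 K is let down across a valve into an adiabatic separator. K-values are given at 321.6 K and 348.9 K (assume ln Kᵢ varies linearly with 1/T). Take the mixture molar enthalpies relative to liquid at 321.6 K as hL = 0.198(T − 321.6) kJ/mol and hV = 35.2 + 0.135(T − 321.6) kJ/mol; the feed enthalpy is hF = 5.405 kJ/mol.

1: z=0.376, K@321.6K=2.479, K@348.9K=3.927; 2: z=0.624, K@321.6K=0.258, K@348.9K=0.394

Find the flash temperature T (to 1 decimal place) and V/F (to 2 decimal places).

Adiabatic flash: solve Rachford–Rice at each trial T, then check hF = ψ·hV(T) + (1−ψ)·hL(T).
  T = 321.6 K: K = (2.479, 0.258), RR gives ψ = 0.085, H_out = 2.986 kJ/mol
  T = 348.9 K: K = (3.927, 0.394), RR gives ψ = 0.407, H_out = 19.041 kJ/mol
  T = 335.2 K: K = (3.147, 0.321), RR gives ψ = 0.263, H_out = 11.738 kJ/mol
  T = 328.4 K: K = (2.800, 0.289), RR gives ψ = 0.182, H_out = 7.669 kJ/mol
  T = 325.0 K: K = (2.636, 0.273), RR gives ψ = 0.136, H_out = 5.426 kJ/mol
  T = 323.3 K: K = (2.557, 0.265), RR gives ψ = 0.111, H_out = 4.234 kJ/mol
Linear interpolation between T = 323.3 (H_out = 4.234) and T = 325.0 (H_out = 5.426) on hF = 5.405 gives T ≈ 325.0 K, at which ψ = 0.14.

T = 325.0 K, V/F = 0.14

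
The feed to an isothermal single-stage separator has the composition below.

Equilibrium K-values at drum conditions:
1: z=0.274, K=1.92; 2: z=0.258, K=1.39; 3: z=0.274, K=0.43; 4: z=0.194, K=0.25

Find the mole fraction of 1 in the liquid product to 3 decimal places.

Rachford–Rice: g(ψ) = Σ zᵢ(Kᵢ−1)/(1+ψ(Kᵢ−1)) = 0.
Check two-phase: ΣzᵢKᵢ = 1.051 > 1 and Σzᵢ/Kᵢ = 1.742 > 1, so g(0) = 0.051 > 0 and g(1) = -0.742 < 0.
Newton iteration, ψ⁰ = 0.5:
  ψ = 0.500: g = -0.1944, g' = -0.590 → ψ = 0.170
  ψ = 0.170: g = -0.0275, g' = -0.460 → ψ = 0.111
  ψ = 0.111: g = -0.0001, g' = -0.458 → ψ = 0.110
Converged at ψ = 0.110.
Compositions from xᵢ = zᵢ/(1+ψ(Kᵢ−1)), yᵢ = Kᵢxᵢ:
  1: x = 0.249, y = 0.478
  2: x = 0.247, y = 0.344
  3: x = 0.292, y = 0.126
  4: x = 0.212, y = 0.053

x_1 = 0.249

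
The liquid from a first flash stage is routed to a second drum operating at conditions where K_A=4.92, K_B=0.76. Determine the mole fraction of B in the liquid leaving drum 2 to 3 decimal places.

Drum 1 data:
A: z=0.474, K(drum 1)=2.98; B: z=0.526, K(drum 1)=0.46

x_B (drum 2) = 0.942

Drum 1:
Material balance + equilibrium reduce to Σ zᵢ(Kᵢ−1)/(1+ψ₁(Kᵢ−1)) = 0.
Feasibility: ΣzᵢKᵢ = 1.654, Σzᵢ/Kᵢ = 1.303 — both > 1, two phases present.
Binary case is linear: z₁(K₁−1)(1+ψ₁(K₂−1)) + z₂(K₂−1)(1+ψ₁(K₁−1)) = 0
⇒ ψ₁ = [z₁(K₁−1)+z₂(K₂−1)] / [−(K₁−1)(K₂−1)] = 0.6545/1.0692 = 0.612
Drum-1 compositions:
  A: x = 0.214, y = 0.639
  B: x = 0.786, y = 0.361
Drum-2 feed = drum-1 liquid: z₂ = (0.2143, 0.7857).
Drum 2:
Material balance + equilibrium reduce to Σ zᵢ(Kᵢ−1)/(1+ψ₂(Kᵢ−1)) = 0.
g(0) = ΣzᵢKᵢ − 1 = 0.651 and g(1) = 1 − Σzᵢ/Kᵢ = -0.077, so a root lies in (0, 1).
Iterate (Newton) starting at ψ₂ = 0.33:
  ψ₂ = 0.330: g = 0.1614, g' = -0.679 → ψ₂ = 0.568
  ψ₂ = 0.568: g = 0.0421, g' = -0.377 → ψ₂ = 0.679
  ψ₂ = 0.679: g = 0.0040, g' = -0.310 → ψ₂ = 0.692
Converged at ψ₂ = 0.692.
  A: x = 0.058, y = 0.284
  B: x = 0.942, y = 0.716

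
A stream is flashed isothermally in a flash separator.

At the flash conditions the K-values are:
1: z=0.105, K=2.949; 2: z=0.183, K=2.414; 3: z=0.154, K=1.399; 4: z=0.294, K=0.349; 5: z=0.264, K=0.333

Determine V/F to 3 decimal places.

Material balance + equilibrium reduce to Σ zᵢ(Kᵢ−1)/(1+V/F(Kᵢ−1)) = 0.
Feasibility: ΣzᵢKᵢ = 1.157, Σzᵢ/Kᵢ = 1.857 — both > 1, two phases present.
Newton iteration, V/F⁰ = 0.7:
  V/F = 0.700: g = -0.4173, g' = -1.013 → V/F = 0.288
  V/F = 0.288: g = -0.0834, g' = -0.737 → V/F = 0.175
  V/F = 0.175: g = 0.0023, g' = -0.788 → V/F = 0.178
Converged at V/F = 0.178.

V/F = 0.178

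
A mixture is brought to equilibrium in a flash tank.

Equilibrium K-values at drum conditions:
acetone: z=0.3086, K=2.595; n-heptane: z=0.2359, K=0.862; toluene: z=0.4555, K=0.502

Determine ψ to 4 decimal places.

Newton iteration, ψ⁰ = 0.33:
  ψ = 0.3300: g = 0.01692, g' = -0.5037 → ψ = 0.3636
  ψ = 0.3636: g = 0.00027, g' = -0.4879 → ψ = 0.3642
Converged at ψ = 0.3642.

ψ = 0.3642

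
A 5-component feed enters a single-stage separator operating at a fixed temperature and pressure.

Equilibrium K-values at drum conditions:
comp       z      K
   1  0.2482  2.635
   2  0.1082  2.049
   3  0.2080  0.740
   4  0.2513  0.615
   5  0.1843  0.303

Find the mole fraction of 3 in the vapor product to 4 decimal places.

Iterate (Newton) starting at ψ = 0.5:
  ψ = 0.5000: g = -0.08142, g' = -0.5387 → ψ = 0.3489
  ψ = 0.3489: g = 0.00054, g' = -0.5559 → ψ = 0.3498
Converged at ψ = 0.3498.
Compositions from xᵢ = zᵢ/(1+ψ(Kᵢ−1)), yᵢ = Kᵢxᵢ:
  1: x = 0.1579, y = 0.4160
  2: x = 0.0792, y = 0.1622
  3: x = 0.2288, y = 0.1693
  4: x = 0.2904, y = 0.1786
  5: x = 0.2437, y = 0.0739

y_3 = 0.1693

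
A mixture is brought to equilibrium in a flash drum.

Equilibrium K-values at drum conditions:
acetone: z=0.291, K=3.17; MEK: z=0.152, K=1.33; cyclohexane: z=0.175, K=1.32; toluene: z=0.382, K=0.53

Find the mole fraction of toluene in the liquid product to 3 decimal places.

Rachford–Rice: g(ψ) = Σ zᵢ(Kᵢ−1)/(1+ψ(Kᵢ−1)) = 0.
Check two-phase: ΣzᵢKᵢ = 1.558 > 1 and Σzᵢ/Kᵢ = 1.059 > 1, so g(0) = 0.558 > 0 and g(1) = -0.059 < 0.
Newton–Raphson from ψ = 0.5:
  ψ = 0.500: g = 0.1595, g' = -0.485 → ψ = 0.829
  ψ = 0.829: g = 0.0151, g' = -0.423 → ψ = 0.865
Converged at ψ = 0.865.
Compositions from xᵢ = zᵢ/(1+ψ(Kᵢ−1)), yᵢ = Kᵢxᵢ:
  acetone: x = 0.101, y = 0.321
  MEK: x = 0.118, y = 0.157
  cyclohexane: x = 0.137, y = 0.181
  toluene: x = 0.643, y = 0.341

x_toluene = 0.643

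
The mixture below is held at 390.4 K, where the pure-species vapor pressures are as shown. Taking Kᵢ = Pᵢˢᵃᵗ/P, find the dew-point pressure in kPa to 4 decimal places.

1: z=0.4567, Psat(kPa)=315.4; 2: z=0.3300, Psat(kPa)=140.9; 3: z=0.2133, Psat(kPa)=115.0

At the dew point ψ → 1, so Σzᵢ/Kᵢ = 1 with Kᵢ = Pᵢˢᵃᵗ/P ⇒ 1/P = Σzᵢ/Pᵢˢᵃᵗ.
1/P = 0.4567/315.4 + 0.3300/140.9 + 0.2133/115.0 = 0.0056449 ⇒ P = 177.1519 kPa

Pdew = 177.1519 kPa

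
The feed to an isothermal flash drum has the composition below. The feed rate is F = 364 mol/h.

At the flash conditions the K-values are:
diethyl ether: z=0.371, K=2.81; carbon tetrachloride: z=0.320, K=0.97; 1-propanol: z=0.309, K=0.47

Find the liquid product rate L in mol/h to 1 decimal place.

Iterate (Newton) starting at ψ = 0.49:
  ψ = 0.490: g = 0.1249, g' = -0.500 → ψ = 0.740
  ψ = 0.740: g = 0.0079, g' = -0.457 → ψ = 0.757
Converged at ψ = 0.757.
Then V = ψ·F = 0.7570·364 = 275.5 mol/h and L = F − V = 88.5 mol/h.

L = 88.5 mol/h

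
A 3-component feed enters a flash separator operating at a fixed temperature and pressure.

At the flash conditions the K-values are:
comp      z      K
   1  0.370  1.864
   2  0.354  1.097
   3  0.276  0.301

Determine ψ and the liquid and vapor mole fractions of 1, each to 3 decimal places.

ψ = 0.407, x_1 = 0.274, y_1 = 0.510

Rachford–Rice: g(ψ) = Σ zᵢ(Kᵢ−1)/(1+ψ(Kᵢ−1)) = 0.
g(0) = ΣzᵢKᵢ − 1 = 0.161 and g(1) = 1 − Σzᵢ/Kᵢ = -0.438, so a root lies in (0, 1).
Newton–Raphson from ψ = 0.42:
  ψ = 0.420: g = -0.0055, g' = -0.422 → ψ = 0.407
Converged at ψ = 0.407.
Compositions from xᵢ = zᵢ/(1+ψ(Kᵢ−1)), yᵢ = Kᵢxᵢ:
  1: x = 0.274, y = 0.510
  2: x = 0.341, y = 0.374
  3: x = 0.386, y = 0.116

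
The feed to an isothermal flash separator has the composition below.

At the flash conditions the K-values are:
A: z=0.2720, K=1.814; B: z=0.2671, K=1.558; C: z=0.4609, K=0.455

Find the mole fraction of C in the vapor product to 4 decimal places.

Rachford–Rice: g(ψ) = Σ zᵢ(Kᵢ−1)/(1+ψ(Kᵢ−1)) = 0.
Feasibility: ΣzᵢKᵢ = 1.1193, Σzᵢ/Kᵢ = 1.3343 — both > 1, two phases present.
Newton–Raphson from ψ = 0.36:
  ψ = 0.3600: g = -0.01716, g' = -0.3773 → ψ = 0.3145
  ψ = 0.3145: g = -0.00009, g' = -0.3738 → ψ = 0.3143
Converged at ψ = 0.3143.
Compositions from xᵢ = zᵢ/(1+ψ(Kᵢ−1)), yᵢ = Kᵢxᵢ:
  A: x = 0.2166, y = 0.3929
  B: x = 0.2272, y = 0.3541
  C: x = 0.5562, y = 0.2531

y_C = 0.2531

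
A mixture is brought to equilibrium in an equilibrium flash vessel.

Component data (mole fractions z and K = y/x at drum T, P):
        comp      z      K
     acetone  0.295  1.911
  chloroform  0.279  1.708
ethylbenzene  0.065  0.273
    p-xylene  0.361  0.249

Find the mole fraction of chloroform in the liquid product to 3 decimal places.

x_chloroform = 0.238

Iterate (Newton) starting at ψ = 0.5:
  ψ = 0.500: g = -0.1778, g' = -0.799 → ψ = 0.277
  ψ = 0.277: g = -0.0220, g' = -0.632 → ψ = 0.243
  ψ = 0.243: g = -0.0002, g' = -0.621 → ψ = 0.242
Converged at ψ = 0.242.
Compositions from xᵢ = zᵢ/(1+ψ(Kᵢ−1)), yᵢ = Kᵢxᵢ:
  acetone: x = 0.242, y = 0.462
  chloroform: x = 0.238, y = 0.407
  ethylbenzene: x = 0.079, y = 0.022
  p-xylene: x = 0.441, y = 0.110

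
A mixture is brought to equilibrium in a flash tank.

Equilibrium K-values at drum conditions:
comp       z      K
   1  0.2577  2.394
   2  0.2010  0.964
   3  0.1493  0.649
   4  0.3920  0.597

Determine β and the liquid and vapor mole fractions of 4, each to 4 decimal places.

Newton iteration, β⁰ = 0.5:
  β = 0.5000: g = -0.05708, g' = -0.3011 → β = 0.3104
  β = 0.3104: g = 0.00405, g' = -0.3506 → β = 0.3219
  β = 0.3219: g = 0.00002, g' = -0.3463 → β = 0.3220
Converged at β = 0.3220.
Compositions from xᵢ = zᵢ/(1+β(Kᵢ−1)), yᵢ = Kᵢxᵢ:
  1: x = 0.1779, y = 0.4258
  2: x = 0.2034, y = 0.1960
  3: x = 0.1683, y = 0.1092
  4: x = 0.4505, y = 0.2689

β = 0.3220, x_4 = 0.4505, y_4 = 0.2689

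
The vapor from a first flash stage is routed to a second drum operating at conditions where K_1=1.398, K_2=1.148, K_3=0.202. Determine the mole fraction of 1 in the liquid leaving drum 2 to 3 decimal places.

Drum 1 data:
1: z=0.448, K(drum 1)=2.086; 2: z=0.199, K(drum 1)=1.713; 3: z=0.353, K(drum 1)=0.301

Drum 1:
Rachford–Rice: g(ψ₁) = Σ zᵢ(Kᵢ−1)/(1+ψ₁(Kᵢ−1)) = 0.
Feasibility: ΣzᵢKᵢ = 1.382, Σzᵢ/Kᵢ = 1.504 — both > 1, two phases present.
Newton iteration, ψ₁⁰ = 0.68:
  ψ₁ = 0.680: g = -0.0949, g' = -0.847 → ψ₁ = 0.568
  ψ₁ = 0.568: g = -0.0073, g' = -0.728 → ψ₁ = 0.558
Converged at ψ₁ = 0.558.
Drum-1 compositions:
  1: x = 0.279, y = 0.582
  2: x = 0.142, y = 0.244
  3: x = 0.579, y = 0.174
Drum-2 feed = drum-1 vapor: z₂ = (0.5819, 0.2439, 0.1742).
Drum 2:
Let ψ₂ = V/F and solve Σ zᵢ(Kᵢ−1)/(1+ψ₂(Kᵢ−1)) = 0.
Feasibility: ΣzᵢKᵢ = 1.129, Σzᵢ/Kᵢ = 1.491 — both > 1, two phases present.
Iterate (Newton) starting at ψ₂ = 0.48:
  ψ₂ = 0.480: g = 0.0029, g' = -0.361 → ψ₂ = 0.488
Converged at ψ₂ = 0.488.
  1: x = 0.487, y = 0.681
  2: x = 0.227, y = 0.261
  3: x = 0.285, y = 0.058

x_1 (drum 2) = 0.487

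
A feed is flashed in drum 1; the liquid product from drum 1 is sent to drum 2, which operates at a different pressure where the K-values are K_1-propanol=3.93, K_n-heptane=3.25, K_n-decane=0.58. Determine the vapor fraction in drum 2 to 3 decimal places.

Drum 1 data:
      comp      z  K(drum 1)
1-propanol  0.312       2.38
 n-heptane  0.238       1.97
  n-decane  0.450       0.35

Drum 1:
Let ψ₁ = V/F and solve Σ zᵢ(Kᵢ−1)/(1+ψ₁(Kᵢ−1)) = 0.
g(0) = ΣzᵢKᵢ − 1 = 0.369 and g(1) = 1 − Σzᵢ/Kᵢ = -0.538, so a root lies in (0, 1).
Newton–Raphson from ψ₁ = 0.5:
  ψ₁ = 0.500: g = -0.0231, g' = -0.727 → ψ₁ = 0.468
Converged at ψ₁ = 0.468.
Drum-1 compositions:
  1-propanol: x = 0.190, y = 0.451
  n-heptane: x = 0.164, y = 0.322
  n-decane: x = 0.647, y = 0.226
Drum-2 feed = drum-1 liquid: z₂ = (0.1896, 0.1637, 0.6467).
Drum 2:
Let ψ₂ = V/F and solve Σ zᵢ(Kᵢ−1)/(1+ψ₂(Kᵢ−1)) = 0.
g(0) = ΣzᵢKᵢ − 1 = 0.652 and g(1) = 1 − Σzᵢ/Kᵢ = -0.214, so a root lies in (0, 1).
Newton–Raphson from ψ₂ = 0.5:
  ψ₂ = 0.500: g = 0.0548, g' = -0.634 → ψ₂ = 0.586
  ψ₂ = 0.586: g = 0.0027, g' = -0.575 → ψ₂ = 0.591
Converged at ψ₂ = 0.591.
  1-propanol: x = 0.069, y = 0.273
  n-heptane: x = 0.070, y = 0.228
  n-decane: x = 0.860, y = 0.499

V/F (drum 2) = 0.591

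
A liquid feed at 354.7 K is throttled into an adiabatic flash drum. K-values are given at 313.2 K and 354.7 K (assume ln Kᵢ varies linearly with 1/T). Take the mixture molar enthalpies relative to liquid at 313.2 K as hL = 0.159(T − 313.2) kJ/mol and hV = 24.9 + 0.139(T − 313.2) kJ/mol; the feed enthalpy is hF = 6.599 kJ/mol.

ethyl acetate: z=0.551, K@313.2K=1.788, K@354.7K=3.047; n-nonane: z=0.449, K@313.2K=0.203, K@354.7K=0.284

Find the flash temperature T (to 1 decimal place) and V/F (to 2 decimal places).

T = 319.2 K, V/F = 0.23

Adiabatic flash: solve Rachford–Rice at each trial T, then check hF = ψ·hV(T) + (1−ψ)·hL(T).
  T = 313.2 K: K = (1.788, 0.203), RR gives ψ = 0.122, H_out = 3.026 kJ/mol
  T = 354.7 K: K = (3.047, 0.284), RR gives ψ = 0.550, H_out = 19.842 kJ/mol
  T = 333.9 K: K = (2.372, 0.243), RR gives ψ = 0.400, H_out = 13.087 kJ/mol
  T = 323.5 K: K = (2.067, 0.222), RR gives ψ = 0.288, H_out = 8.746 kJ/mol
  T = 318.4 K: K = (1.926, 0.213), RR gives ψ = 0.215, H_out = 6.160 kJ/mol
  T = 320.9 K: K = (1.995, 0.217), RR gives ψ = 0.253, H_out = 7.477 kJ/mol
  T = 319.6 K: K = (1.959, 0.215), RR gives ψ = 0.234, H_out = 6.805 kJ/mol
Linear interpolation between T = 318.4 (H_out = 6.160) and T = 319.6 (H_out = 6.805) on hF = 6.599 gives T ≈ 319.2 K, at which ψ = 0.23.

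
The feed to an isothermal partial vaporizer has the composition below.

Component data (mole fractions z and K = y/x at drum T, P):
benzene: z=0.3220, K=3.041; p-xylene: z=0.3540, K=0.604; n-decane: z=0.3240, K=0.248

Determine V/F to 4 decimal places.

Material balance + equilibrium reduce to Σ zᵢ(Kᵢ−1)/(1+V/F(Kᵢ−1)) = 0.
Feasibility: ΣzᵢKᵢ = 1.2734, Σzᵢ/Kᵢ = 1.9984 — both > 1, two phases present.
Newton iteration, V/F⁰ = 0.5:
  V/F = 0.5000: g = -0.23999, g' = -0.8854 → V/F = 0.2290
  V/F = 0.2290: g = -0.00059, g' = -0.9575 → V/F = 0.2283
Converged at V/F = 0.2283.

V/F = 0.2283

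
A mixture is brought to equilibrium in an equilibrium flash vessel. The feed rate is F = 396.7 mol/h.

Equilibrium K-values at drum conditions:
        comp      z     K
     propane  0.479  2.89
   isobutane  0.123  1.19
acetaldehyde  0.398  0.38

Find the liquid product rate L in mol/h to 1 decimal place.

Rachford–Rice: g(β) = Σ zᵢ(Kᵢ−1)/(1+β(Kᵢ−1)) = 0.
g(0) = ΣzᵢKᵢ − 1 = 0.682 and g(1) = 1 − Σzᵢ/Kᵢ = -0.316, so a root lies in (0, 1).
Newton–Raphson from β = 0.5:
  β = 0.500: g = 0.1292, g' = -0.777 → β = 0.666
  β = 0.666: g = 0.0011, g' = -0.783 → β = 0.668
Converged at β = 0.668.
Then V = β·F = 0.6676·396.7 = 264.8 mol/h and L = F − V = 131.9 mol/h.

L = 131.9 mol/h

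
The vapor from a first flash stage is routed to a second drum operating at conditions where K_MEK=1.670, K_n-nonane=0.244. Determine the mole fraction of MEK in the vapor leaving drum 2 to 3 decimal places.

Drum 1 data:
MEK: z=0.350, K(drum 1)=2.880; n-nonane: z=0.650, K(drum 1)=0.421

Drum 1:
Let ψ₁ = V/F and solve Σ zᵢ(Kᵢ−1)/(1+ψ₁(Kᵢ−1)) = 0.
Feasibility: ΣzᵢKᵢ = 1.282, Σzᵢ/Kᵢ = 1.665 — both > 1, two phases present.
Binary case is linear: z₁(K₁−1)(1+ψ₁(K₂−1)) + z₂(K₂−1)(1+ψ₁(K₁−1)) = 0
⇒ ψ₁ = [z₁(K₁−1)+z₂(K₂−1)] / [−(K₁−1)(K₂−1)] = 0.2816/1.0885 = 0.259
Drum-1 compositions:
  MEK: x = 0.235, y = 0.678
  n-nonane: x = 0.765, y = 0.322
Drum-2 feed = drum-1 vapor: z₂ = (0.6781, 0.3219).
Drum 2:
Let ψ₂ = V/F and solve Σ zᵢ(Kᵢ−1)/(1+ψ₂(Kᵢ−1)) = 0.
Feasibility: ΣzᵢKᵢ = 1.211, Σzᵢ/Kᵢ = 1.725 — both > 1, two phases present.
Iterate (Newton) starting at ψ₂ = 0.7:
  ψ₂ = 0.700: g = -0.2076, g' = -0.971 → ψ₂ = 0.486
  ψ₂ = 0.486: g = -0.0421, g' = -0.633 → ψ₂ = 0.420
  ψ₂ = 0.420: g = -0.0018, g' = -0.580 → ψ₂ = 0.417
Converged at ψ₂ = 0.417.
  MEK: x = 0.530, y = 0.885
  n-nonane: x = 0.470, y = 0.115

y_MEK (drum 2) = 0.885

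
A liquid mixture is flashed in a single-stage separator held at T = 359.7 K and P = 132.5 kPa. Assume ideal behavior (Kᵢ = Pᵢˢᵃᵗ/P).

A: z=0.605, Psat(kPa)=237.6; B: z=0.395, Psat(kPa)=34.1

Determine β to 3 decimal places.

Raoult's law: Kᵢ = Pᵢˢᵃᵗ/P = Pᵢˢᵃᵗ/132.5.
  K_A = 237.6/132.5 = 1.79321, K_B = 34.1/132.5 = 0.25736
Iterate (Newton) starting at β = 0.5:
  β = 0.500: g = -0.1230, g' = -0.746 → β = 0.335
  β = 0.335: g = -0.0115, g' = -0.624 → β = 0.317
Converged at β = 0.317.

β = 0.317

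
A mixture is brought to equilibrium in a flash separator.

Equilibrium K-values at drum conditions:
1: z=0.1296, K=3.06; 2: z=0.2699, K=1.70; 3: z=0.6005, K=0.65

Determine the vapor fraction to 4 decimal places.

Newton iteration, ψ⁰ = 0.59:
  ψ = 0.5900: g = -0.01065, g' = -0.2951 → ψ = 0.5539
  ψ = 0.5539: g = 0.00012, g' = -0.3018 → ψ = 0.5543
Converged at ψ = 0.5543.

ψ = 0.5543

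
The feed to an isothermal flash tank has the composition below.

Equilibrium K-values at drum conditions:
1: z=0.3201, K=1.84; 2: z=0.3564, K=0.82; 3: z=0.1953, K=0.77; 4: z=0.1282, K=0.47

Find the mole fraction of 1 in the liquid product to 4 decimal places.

Let β = V/F and solve Σ zᵢ(Kᵢ−1)/(1+β(Kᵢ−1)) = 0.
Check two-phase: ΣzᵢKᵢ = 1.0919 > 1 and Σzᵢ/Kᵢ = 1.1350 > 1, so g(0) = 0.0919 > 0 and g(1) = -0.1350 < 0.
Newton iteration, β⁰ = 0.58:
  β = 0.5800: g = -0.04077, g' = -0.2053 → β = 0.3815
  β = 0.3815: g = 0.00035, g' = -0.2118 → β = 0.3831
Converged at β = 0.3831.
Compositions from xᵢ = zᵢ/(1+β(Kᵢ−1)), yᵢ = Kᵢxᵢ:
  1: x = 0.2422, y = 0.4456
  2: x = 0.3828, y = 0.3139
  3: x = 0.2142, y = 0.1649
  4: x = 0.1609, y = 0.0756

x_1 = 0.2422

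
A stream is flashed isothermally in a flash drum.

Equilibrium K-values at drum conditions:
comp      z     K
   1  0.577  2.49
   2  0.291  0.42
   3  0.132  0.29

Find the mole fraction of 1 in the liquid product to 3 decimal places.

x_1 = 0.295

Rachford–Rice: g(V/F) = Σ zᵢ(Kᵢ−1)/(1+V/F(Kᵢ−1)) = 0.
Check two-phase: ΣzᵢKᵢ = 1.597 > 1 and Σzᵢ/Kᵢ = 1.380 > 1, so g(0) = 0.597 > 0 and g(1) = -0.380 < 0.
Iterate (Newton) starting at V/F = 0.3:
  V/F = 0.300: g = 0.2707, g' = -0.863 → V/F = 0.614
  V/F = 0.614: g = 0.0208, g' = -0.795 → V/F = 0.640
Converged at V/F = 0.640.
Compositions from xᵢ = zᵢ/(1+V/F(Kᵢ−1)), yᵢ = Kᵢxᵢ:
  1: x = 0.295, y = 0.736
  2: x = 0.463, y = 0.194
  3: x = 0.242, y = 0.070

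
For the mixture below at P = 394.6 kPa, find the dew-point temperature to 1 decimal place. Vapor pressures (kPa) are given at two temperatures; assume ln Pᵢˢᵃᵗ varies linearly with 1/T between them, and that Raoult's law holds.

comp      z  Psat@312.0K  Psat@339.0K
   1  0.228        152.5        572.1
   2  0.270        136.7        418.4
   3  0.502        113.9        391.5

T = 336.9 K

Dew-point temperature: Σzᵢ·P/Pᵢˢᵃᵗ(T) = 1. Interpolate ln Pᵢˢᵃᵗ = aᵢ + bᵢ/T.
  T = 312.0 K: ΣzᵢP/Pᵢˢᵃᵗ = 3.1085
  T = 339.0 K: ΣzᵢP/Pᵢˢᵃᵗ = 0.9179
  T = 325.5 K: ΣzᵢP/Pᵢˢᵃᵗ = 1.6460
  T = 332.2 K: ΣzᵢP/Pᵢˢᵃᵗ = 1.2244
  T = 335.6 K: ΣzᵢP/Pᵢˢᵃᵗ = 1.0585
  T = 337.3 K: ΣzᵢP/Pᵢˢᵃᵗ = 0.9853
  T = 336.5 K: ΣzᵢP/Pᵢˢᵃᵗ = 1.0190
  T = 336.9 K: ΣzᵢP/Pᵢˢᵃᵗ = 1.0020
Interpolating between 336.9 K and 337.3 K gives T ≈ 336.9 K.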